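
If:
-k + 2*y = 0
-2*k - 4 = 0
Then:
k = -2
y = -1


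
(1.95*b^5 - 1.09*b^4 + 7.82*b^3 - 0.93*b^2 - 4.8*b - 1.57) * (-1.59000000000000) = -3.1005*b^5 + 1.7331*b^4 - 12.4338*b^3 + 1.4787*b^2 + 7.632*b + 2.4963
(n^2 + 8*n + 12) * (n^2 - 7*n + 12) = n^4 + n^3 - 32*n^2 + 12*n + 144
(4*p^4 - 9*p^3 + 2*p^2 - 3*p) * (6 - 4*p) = -16*p^5 + 60*p^4 - 62*p^3 + 24*p^2 - 18*p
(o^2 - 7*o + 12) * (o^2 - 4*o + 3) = o^4 - 11*o^3 + 43*o^2 - 69*o + 36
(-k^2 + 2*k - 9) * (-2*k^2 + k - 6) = 2*k^4 - 5*k^3 + 26*k^2 - 21*k + 54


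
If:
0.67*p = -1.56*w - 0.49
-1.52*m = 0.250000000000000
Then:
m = -0.16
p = -2.32835820895522*w - 0.73134328358209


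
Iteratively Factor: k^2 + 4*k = (k + 4)*(k)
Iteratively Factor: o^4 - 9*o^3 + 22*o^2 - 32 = (o - 4)*(o^3 - 5*o^2 + 2*o + 8) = (o - 4)^2*(o^2 - o - 2) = (o - 4)^2*(o + 1)*(o - 2)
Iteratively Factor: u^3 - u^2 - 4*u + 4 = (u - 2)*(u^2 + u - 2) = (u - 2)*(u + 2)*(u - 1)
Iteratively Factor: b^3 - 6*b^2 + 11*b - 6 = (b - 3)*(b^2 - 3*b + 2) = (b - 3)*(b - 2)*(b - 1)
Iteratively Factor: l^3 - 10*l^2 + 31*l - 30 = (l - 5)*(l^2 - 5*l + 6) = (l - 5)*(l - 3)*(l - 2)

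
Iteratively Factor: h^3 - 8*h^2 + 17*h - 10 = (h - 2)*(h^2 - 6*h + 5) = (h - 5)*(h - 2)*(h - 1)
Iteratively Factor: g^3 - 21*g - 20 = (g + 1)*(g^2 - g - 20) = (g + 1)*(g + 4)*(g - 5)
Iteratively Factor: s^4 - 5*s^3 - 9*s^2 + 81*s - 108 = (s + 4)*(s^3 - 9*s^2 + 27*s - 27) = (s - 3)*(s + 4)*(s^2 - 6*s + 9) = (s - 3)^2*(s + 4)*(s - 3)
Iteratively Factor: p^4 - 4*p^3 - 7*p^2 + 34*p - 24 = (p - 1)*(p^3 - 3*p^2 - 10*p + 24) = (p - 1)*(p + 3)*(p^2 - 6*p + 8) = (p - 4)*(p - 1)*(p + 3)*(p - 2)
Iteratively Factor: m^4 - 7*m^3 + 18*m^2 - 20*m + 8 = (m - 1)*(m^3 - 6*m^2 + 12*m - 8) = (m - 2)*(m - 1)*(m^2 - 4*m + 4) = (m - 2)^2*(m - 1)*(m - 2)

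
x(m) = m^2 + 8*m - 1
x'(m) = 2*m + 8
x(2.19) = 21.32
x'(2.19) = 12.38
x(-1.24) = -9.38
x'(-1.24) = 5.52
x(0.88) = 6.81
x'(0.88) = 9.76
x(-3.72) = -16.92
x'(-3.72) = 0.56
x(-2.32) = -14.18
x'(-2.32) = 3.36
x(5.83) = 79.63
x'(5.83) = 19.66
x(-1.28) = -9.60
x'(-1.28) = 5.44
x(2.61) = 26.69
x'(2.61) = 13.22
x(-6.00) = -13.00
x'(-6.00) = -4.00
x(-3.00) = -16.00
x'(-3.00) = 2.00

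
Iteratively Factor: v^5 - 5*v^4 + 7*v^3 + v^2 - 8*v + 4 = (v - 1)*(v^4 - 4*v^3 + 3*v^2 + 4*v - 4) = (v - 1)*(v + 1)*(v^3 - 5*v^2 + 8*v - 4) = (v - 2)*(v - 1)*(v + 1)*(v^2 - 3*v + 2) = (v - 2)^2*(v - 1)*(v + 1)*(v - 1)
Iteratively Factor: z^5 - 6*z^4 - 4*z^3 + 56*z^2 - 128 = (z - 2)*(z^4 - 4*z^3 - 12*z^2 + 32*z + 64) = (z - 4)*(z - 2)*(z^3 - 12*z - 16) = (z - 4)^2*(z - 2)*(z^2 + 4*z + 4) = (z - 4)^2*(z - 2)*(z + 2)*(z + 2)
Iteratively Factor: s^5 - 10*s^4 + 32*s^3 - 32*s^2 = (s - 2)*(s^4 - 8*s^3 + 16*s^2) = s*(s - 2)*(s^3 - 8*s^2 + 16*s) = s^2*(s - 2)*(s^2 - 8*s + 16) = s^2*(s - 4)*(s - 2)*(s - 4)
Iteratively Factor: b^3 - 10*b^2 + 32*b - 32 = (b - 4)*(b^2 - 6*b + 8) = (b - 4)^2*(b - 2)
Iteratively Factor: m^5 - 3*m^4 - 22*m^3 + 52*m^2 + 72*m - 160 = (m - 2)*(m^4 - m^3 - 24*m^2 + 4*m + 80) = (m - 2)*(m + 4)*(m^3 - 5*m^2 - 4*m + 20) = (m - 2)*(m + 2)*(m + 4)*(m^2 - 7*m + 10) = (m - 5)*(m - 2)*(m + 2)*(m + 4)*(m - 2)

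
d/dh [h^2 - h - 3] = 2*h - 1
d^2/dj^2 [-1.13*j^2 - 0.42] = -2.26000000000000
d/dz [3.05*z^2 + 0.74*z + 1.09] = 6.1*z + 0.74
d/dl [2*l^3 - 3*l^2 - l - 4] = 6*l^2 - 6*l - 1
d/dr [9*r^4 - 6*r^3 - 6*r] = 36*r^3 - 18*r^2 - 6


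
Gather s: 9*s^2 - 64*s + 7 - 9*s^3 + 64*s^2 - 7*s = -9*s^3 + 73*s^2 - 71*s + 7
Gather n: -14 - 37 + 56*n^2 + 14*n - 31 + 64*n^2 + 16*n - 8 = 120*n^2 + 30*n - 90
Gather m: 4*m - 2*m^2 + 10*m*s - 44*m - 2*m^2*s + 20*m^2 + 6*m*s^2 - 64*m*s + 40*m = m^2*(18 - 2*s) + m*(6*s^2 - 54*s)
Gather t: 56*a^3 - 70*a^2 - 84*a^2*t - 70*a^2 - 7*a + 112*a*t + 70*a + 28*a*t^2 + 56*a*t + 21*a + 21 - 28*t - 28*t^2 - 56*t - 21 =56*a^3 - 140*a^2 + 84*a + t^2*(28*a - 28) + t*(-84*a^2 + 168*a - 84)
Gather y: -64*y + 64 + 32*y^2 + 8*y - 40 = 32*y^2 - 56*y + 24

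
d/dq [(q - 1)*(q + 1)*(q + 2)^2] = 4*q^3 + 12*q^2 + 6*q - 4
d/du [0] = 0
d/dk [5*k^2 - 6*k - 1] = 10*k - 6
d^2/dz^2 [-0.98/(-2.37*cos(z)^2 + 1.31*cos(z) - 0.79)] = (-22.018248*(1 - cos(z)^2)^2 + 9.127818*cos(z)^3 - 5.351486*cos(z)^2 - 19.269838*cos(z) + 21.712096)/(2.37*cos(z)^2 - 1.31*cos(z) + 0.79)^3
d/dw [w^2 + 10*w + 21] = 2*w + 10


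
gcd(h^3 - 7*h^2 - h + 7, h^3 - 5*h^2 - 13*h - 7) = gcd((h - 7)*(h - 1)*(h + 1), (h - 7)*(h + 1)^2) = h^2 - 6*h - 7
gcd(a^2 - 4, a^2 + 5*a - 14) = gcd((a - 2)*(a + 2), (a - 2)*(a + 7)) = a - 2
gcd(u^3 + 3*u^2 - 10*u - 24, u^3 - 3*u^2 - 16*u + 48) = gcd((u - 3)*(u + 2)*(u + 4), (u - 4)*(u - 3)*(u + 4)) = u^2 + u - 12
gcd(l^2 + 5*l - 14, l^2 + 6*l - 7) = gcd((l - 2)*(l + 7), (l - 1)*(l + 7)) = l + 7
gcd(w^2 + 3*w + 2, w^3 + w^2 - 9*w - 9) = w + 1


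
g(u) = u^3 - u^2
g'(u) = 3*u^2 - 2*u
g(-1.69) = -7.68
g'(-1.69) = 11.95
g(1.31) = 0.53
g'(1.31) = 2.53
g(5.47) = 133.75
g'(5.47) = 78.82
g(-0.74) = -0.95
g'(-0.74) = 3.12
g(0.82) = -0.12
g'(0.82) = 0.38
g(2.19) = 5.71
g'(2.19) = 10.01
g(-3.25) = -44.89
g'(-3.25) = 38.19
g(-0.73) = -0.92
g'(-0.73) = 3.06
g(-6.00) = -252.00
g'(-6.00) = 120.00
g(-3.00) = -36.00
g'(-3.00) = 33.00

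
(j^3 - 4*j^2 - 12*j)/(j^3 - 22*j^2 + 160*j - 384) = j*(j + 2)/(j^2 - 16*j + 64)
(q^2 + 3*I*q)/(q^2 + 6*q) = (q + 3*I)/(q + 6)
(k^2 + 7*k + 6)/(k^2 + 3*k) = (k^2 + 7*k + 6)/(k*(k + 3))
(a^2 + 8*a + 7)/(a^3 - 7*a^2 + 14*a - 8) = (a^2 + 8*a + 7)/(a^3 - 7*a^2 + 14*a - 8)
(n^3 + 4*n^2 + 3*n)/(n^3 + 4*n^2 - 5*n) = (n^2 + 4*n + 3)/(n^2 + 4*n - 5)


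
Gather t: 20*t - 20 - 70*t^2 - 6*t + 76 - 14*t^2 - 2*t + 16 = -84*t^2 + 12*t + 72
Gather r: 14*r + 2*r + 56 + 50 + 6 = 16*r + 112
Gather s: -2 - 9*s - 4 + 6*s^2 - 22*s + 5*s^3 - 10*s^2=5*s^3 - 4*s^2 - 31*s - 6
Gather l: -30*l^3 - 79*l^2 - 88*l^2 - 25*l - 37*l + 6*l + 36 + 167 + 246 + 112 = -30*l^3 - 167*l^2 - 56*l + 561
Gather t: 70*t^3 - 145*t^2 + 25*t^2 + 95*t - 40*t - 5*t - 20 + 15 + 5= 70*t^3 - 120*t^2 + 50*t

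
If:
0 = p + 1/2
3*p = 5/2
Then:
No Solution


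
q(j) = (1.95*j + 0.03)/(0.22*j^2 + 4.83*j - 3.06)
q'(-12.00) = -0.08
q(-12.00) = 0.80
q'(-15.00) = -0.15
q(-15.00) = 1.12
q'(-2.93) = -0.04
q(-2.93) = 0.37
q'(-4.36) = -0.04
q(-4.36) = 0.42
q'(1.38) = -0.43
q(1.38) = 0.68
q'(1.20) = -0.72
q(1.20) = 0.78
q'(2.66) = -0.07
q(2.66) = 0.46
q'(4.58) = -0.03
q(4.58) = 0.38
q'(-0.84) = -0.13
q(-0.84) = 0.23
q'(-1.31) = -0.08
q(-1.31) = 0.28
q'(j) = (-0.44*j - 4.83)*(1.95*j + 0.03)/(0.22*j^2 + 4.83*j - 3.06)^2 + 1.95/(0.22*j^2 + 4.83*j - 3.06)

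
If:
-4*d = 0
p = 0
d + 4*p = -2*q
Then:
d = 0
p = 0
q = 0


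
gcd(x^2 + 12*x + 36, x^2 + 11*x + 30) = x + 6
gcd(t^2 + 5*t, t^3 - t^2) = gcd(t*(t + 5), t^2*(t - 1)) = t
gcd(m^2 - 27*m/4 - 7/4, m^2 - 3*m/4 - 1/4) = m + 1/4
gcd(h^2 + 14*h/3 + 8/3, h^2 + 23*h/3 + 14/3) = h + 2/3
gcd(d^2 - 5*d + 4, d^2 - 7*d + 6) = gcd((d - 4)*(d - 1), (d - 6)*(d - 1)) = d - 1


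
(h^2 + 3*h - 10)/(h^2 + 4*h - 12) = (h + 5)/(h + 6)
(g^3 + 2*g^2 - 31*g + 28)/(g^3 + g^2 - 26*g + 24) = (g + 7)/(g + 6)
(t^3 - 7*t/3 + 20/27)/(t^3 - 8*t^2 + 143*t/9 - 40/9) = (9*t^2 + 3*t - 20)/(3*(3*t^2 - 23*t + 40))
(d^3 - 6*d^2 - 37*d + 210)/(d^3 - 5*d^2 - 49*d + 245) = (d + 6)/(d + 7)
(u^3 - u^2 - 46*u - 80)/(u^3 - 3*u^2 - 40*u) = (u + 2)/u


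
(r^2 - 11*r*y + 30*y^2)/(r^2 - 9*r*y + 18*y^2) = (-r + 5*y)/(-r + 3*y)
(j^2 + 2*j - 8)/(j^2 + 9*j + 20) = (j - 2)/(j + 5)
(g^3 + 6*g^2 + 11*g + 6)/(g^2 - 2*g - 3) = (g^2 + 5*g + 6)/(g - 3)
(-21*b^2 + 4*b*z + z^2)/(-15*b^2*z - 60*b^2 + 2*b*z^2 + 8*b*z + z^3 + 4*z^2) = (7*b + z)/(5*b*z + 20*b + z^2 + 4*z)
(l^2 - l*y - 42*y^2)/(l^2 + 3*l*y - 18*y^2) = (-l + 7*y)/(-l + 3*y)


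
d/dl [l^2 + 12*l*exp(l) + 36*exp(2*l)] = 12*l*exp(l) + 2*l + 72*exp(2*l) + 12*exp(l)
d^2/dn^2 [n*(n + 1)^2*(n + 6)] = 12*n^2 + 48*n + 26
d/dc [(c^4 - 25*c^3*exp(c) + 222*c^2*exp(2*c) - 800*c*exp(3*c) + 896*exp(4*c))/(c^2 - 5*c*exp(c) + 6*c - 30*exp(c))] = ((c^2 - 5*c*exp(c) + 6*c - 30*exp(c))*(-25*c^3*exp(c) + 4*c^3 + 444*c^2*exp(2*c) - 75*c^2*exp(c) - 2400*c*exp(3*c) + 444*c*exp(2*c) + 3584*exp(4*c) - 800*exp(3*c)) + (5*c*exp(c) - 2*c + 35*exp(c) - 6)*(c^4 - 25*c^3*exp(c) + 222*c^2*exp(2*c) - 800*c*exp(3*c) + 896*exp(4*c)))/(c^2 - 5*c*exp(c) + 6*c - 30*exp(c))^2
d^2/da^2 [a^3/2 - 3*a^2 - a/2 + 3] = 3*a - 6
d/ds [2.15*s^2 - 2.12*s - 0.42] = 4.3*s - 2.12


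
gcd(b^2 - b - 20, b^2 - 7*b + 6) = 1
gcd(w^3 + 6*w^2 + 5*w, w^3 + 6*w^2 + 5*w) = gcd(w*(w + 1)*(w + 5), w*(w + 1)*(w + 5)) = w^3 + 6*w^2 + 5*w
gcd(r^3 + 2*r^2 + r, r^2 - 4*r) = r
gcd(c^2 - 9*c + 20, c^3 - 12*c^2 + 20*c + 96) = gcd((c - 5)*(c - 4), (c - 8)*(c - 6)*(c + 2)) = 1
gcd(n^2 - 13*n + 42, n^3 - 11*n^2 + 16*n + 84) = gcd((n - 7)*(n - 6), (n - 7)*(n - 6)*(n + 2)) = n^2 - 13*n + 42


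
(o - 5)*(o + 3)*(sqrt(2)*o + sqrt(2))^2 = 2*o^4 - 36*o^2 - 64*o - 30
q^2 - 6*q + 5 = (q - 5)*(q - 1)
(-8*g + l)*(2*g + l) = -16*g^2 - 6*g*l + l^2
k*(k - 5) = k^2 - 5*k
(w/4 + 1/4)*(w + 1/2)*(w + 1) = w^3/4 + 5*w^2/8 + w/2 + 1/8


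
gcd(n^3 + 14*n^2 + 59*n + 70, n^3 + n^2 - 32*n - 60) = n^2 + 7*n + 10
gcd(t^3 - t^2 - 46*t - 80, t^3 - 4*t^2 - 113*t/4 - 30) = t - 8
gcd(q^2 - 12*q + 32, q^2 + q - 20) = q - 4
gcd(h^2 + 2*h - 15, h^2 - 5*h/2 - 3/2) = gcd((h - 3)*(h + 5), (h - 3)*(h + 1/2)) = h - 3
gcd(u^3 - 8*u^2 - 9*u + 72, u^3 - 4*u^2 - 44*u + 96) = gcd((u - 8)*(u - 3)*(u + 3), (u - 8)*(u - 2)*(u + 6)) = u - 8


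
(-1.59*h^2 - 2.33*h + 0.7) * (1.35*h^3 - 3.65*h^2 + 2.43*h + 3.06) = -2.1465*h^5 + 2.658*h^4 + 5.5858*h^3 - 13.0823*h^2 - 5.4288*h + 2.142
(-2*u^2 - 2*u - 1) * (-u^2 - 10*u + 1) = 2*u^4 + 22*u^3 + 19*u^2 + 8*u - 1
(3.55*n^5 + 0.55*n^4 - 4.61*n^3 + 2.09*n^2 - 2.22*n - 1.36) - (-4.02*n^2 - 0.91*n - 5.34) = 3.55*n^5 + 0.55*n^4 - 4.61*n^3 + 6.11*n^2 - 1.31*n + 3.98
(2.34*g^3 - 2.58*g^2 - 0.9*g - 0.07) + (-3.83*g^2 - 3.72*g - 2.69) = 2.34*g^3 - 6.41*g^2 - 4.62*g - 2.76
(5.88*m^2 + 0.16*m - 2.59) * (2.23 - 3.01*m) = -17.6988*m^3 + 12.6308*m^2 + 8.1527*m - 5.7757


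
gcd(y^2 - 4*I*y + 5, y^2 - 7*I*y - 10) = y - 5*I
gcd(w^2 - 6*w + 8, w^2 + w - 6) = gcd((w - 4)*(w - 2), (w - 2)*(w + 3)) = w - 2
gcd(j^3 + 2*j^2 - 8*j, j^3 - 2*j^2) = j^2 - 2*j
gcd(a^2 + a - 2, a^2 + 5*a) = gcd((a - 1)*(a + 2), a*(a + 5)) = 1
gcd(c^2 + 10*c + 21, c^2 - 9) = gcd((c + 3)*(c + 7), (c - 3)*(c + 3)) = c + 3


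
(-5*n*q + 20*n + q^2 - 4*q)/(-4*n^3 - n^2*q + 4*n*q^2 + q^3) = (5*n*q - 20*n - q^2 + 4*q)/(4*n^3 + n^2*q - 4*n*q^2 - q^3)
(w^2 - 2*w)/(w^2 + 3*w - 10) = w/(w + 5)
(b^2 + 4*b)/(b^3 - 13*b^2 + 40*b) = (b + 4)/(b^2 - 13*b + 40)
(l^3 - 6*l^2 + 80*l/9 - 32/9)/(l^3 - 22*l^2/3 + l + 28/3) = (3*l^2 - 14*l + 8)/(3*(l^2 - 6*l - 7))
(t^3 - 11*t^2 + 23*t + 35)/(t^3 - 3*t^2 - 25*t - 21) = (t - 5)/(t + 3)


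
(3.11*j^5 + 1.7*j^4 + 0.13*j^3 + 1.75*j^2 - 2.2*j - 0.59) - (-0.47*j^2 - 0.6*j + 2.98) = 3.11*j^5 + 1.7*j^4 + 0.13*j^3 + 2.22*j^2 - 1.6*j - 3.57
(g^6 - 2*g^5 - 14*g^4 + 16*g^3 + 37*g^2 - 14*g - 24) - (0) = g^6 - 2*g^5 - 14*g^4 + 16*g^3 + 37*g^2 - 14*g - 24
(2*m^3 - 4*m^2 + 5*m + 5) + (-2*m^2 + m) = 2*m^3 - 6*m^2 + 6*m + 5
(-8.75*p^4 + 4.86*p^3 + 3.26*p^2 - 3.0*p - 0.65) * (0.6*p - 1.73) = -5.25*p^5 + 18.0535*p^4 - 6.4518*p^3 - 7.4398*p^2 + 4.8*p + 1.1245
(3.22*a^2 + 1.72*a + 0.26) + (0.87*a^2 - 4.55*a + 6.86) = 4.09*a^2 - 2.83*a + 7.12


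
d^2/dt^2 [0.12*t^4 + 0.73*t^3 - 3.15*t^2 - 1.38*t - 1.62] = 1.44*t^2 + 4.38*t - 6.3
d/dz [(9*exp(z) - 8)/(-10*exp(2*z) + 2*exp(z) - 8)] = (45*exp(2*z) - 80*exp(z) - 28)*exp(z)/(2*(25*exp(4*z) - 10*exp(3*z) + 41*exp(2*z) - 8*exp(z) + 16))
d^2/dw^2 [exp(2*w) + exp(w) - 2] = (4*exp(w) + 1)*exp(w)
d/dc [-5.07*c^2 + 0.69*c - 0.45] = 0.69 - 10.14*c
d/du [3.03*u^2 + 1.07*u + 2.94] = 6.06*u + 1.07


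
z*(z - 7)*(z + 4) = z^3 - 3*z^2 - 28*z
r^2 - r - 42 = (r - 7)*(r + 6)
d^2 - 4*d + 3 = (d - 3)*(d - 1)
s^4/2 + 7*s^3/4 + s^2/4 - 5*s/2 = s*(s/2 + 1)*(s - 1)*(s + 5/2)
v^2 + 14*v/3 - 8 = (v - 4/3)*(v + 6)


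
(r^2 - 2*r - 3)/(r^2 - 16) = (r^2 - 2*r - 3)/(r^2 - 16)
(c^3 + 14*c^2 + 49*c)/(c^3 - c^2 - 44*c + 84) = c*(c + 7)/(c^2 - 8*c + 12)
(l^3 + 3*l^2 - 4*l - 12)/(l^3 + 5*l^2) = (l^3 + 3*l^2 - 4*l - 12)/(l^2*(l + 5))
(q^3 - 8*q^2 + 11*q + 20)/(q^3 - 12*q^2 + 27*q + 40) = (q - 4)/(q - 8)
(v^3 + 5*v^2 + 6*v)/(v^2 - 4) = v*(v + 3)/(v - 2)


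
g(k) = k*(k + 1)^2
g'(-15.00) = 616.00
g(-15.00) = -2940.00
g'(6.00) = 133.00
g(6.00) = 294.00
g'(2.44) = 28.62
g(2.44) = 28.87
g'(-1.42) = 1.37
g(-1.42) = -0.25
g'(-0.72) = -0.32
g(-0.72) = -0.06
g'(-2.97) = 15.58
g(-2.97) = -11.53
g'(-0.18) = 0.38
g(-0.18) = -0.12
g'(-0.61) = -0.32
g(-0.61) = -0.09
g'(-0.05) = 0.81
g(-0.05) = -0.05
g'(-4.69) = 48.23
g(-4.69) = -63.86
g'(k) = k*(2*k + 2) + (k + 1)^2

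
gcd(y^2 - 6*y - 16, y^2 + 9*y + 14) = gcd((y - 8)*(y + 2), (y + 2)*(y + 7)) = y + 2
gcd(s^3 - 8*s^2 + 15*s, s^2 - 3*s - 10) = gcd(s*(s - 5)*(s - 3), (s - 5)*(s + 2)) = s - 5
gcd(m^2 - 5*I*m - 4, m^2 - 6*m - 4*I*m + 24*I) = m - 4*I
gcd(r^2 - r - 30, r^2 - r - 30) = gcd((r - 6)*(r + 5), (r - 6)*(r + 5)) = r^2 - r - 30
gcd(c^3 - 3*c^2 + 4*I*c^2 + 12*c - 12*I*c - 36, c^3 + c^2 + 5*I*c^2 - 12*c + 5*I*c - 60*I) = c - 3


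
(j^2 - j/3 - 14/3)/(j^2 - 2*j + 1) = (3*j^2 - j - 14)/(3*(j^2 - 2*j + 1))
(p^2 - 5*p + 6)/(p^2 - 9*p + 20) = (p^2 - 5*p + 6)/(p^2 - 9*p + 20)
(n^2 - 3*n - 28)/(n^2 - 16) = (n - 7)/(n - 4)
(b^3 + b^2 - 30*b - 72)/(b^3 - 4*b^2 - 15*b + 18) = (b + 4)/(b - 1)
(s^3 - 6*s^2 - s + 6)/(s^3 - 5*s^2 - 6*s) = (s - 1)/s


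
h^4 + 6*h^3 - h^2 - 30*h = h*(h - 2)*(h + 3)*(h + 5)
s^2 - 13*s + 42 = (s - 7)*(s - 6)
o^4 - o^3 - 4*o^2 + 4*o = o*(o - 2)*(o - 1)*(o + 2)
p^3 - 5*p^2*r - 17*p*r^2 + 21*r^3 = (p - 7*r)*(p - r)*(p + 3*r)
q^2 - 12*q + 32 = (q - 8)*(q - 4)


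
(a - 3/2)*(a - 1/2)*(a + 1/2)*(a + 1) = a^4 - a^3/2 - 7*a^2/4 + a/8 + 3/8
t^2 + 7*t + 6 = (t + 1)*(t + 6)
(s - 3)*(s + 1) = s^2 - 2*s - 3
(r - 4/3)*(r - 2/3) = r^2 - 2*r + 8/9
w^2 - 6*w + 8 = (w - 4)*(w - 2)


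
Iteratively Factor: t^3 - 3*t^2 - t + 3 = (t - 1)*(t^2 - 2*t - 3) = (t - 3)*(t - 1)*(t + 1)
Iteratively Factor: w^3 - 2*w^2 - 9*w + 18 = (w - 3)*(w^2 + w - 6) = (w - 3)*(w + 3)*(w - 2)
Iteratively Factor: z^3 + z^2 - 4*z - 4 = (z + 1)*(z^2 - 4) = (z - 2)*(z + 1)*(z + 2)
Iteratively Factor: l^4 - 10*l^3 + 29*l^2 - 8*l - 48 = (l - 4)*(l^3 - 6*l^2 + 5*l + 12) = (l - 4)^2*(l^2 - 2*l - 3) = (l - 4)^2*(l - 3)*(l + 1)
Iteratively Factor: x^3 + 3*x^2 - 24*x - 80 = (x + 4)*(x^2 - x - 20) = (x + 4)^2*(x - 5)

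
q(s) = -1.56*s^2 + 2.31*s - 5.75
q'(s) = 2.31 - 3.12*s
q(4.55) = -27.54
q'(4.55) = -11.89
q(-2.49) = -21.17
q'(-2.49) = 10.08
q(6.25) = -52.25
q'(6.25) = -17.19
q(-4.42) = -46.44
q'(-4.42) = 16.10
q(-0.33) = -6.68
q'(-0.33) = 3.34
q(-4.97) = -55.76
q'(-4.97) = 17.82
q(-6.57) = -88.26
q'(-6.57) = 22.81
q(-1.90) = -15.77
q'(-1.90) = 8.24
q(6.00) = -48.05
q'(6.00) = -16.41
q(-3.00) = -26.72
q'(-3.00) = 11.67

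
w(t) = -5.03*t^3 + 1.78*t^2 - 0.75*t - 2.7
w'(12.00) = -2130.99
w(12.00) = -8447.22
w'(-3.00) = -147.24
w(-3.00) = 151.38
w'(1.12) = -15.69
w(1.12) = -8.37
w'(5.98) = -519.09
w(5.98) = -1019.18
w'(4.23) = -255.70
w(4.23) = -354.73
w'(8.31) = -1013.22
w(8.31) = -2772.51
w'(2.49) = -85.45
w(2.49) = -71.19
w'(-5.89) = -545.22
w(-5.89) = 1091.28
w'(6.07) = -535.13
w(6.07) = -1066.62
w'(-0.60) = -8.32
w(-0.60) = -0.52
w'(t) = -15.09*t^2 + 3.56*t - 0.75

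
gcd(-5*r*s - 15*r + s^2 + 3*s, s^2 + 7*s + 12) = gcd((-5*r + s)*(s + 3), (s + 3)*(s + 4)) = s + 3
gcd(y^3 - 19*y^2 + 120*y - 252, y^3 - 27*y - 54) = y - 6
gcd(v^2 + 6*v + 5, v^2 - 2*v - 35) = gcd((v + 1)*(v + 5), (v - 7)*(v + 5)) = v + 5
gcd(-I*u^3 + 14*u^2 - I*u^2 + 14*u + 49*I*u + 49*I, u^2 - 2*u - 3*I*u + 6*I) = 1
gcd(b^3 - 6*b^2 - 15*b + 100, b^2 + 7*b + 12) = b + 4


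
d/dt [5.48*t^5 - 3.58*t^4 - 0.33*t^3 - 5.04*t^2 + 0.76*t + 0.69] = 27.4*t^4 - 14.32*t^3 - 0.99*t^2 - 10.08*t + 0.76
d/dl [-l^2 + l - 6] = 1 - 2*l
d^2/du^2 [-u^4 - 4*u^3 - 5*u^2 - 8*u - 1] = -12*u^2 - 24*u - 10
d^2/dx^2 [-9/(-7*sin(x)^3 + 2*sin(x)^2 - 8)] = 9*(-441*sin(x)^6 + 154*sin(x)^5 + 572*sin(x)^4 + 280*sin(x)^3 - 40*sin(x)^2 - 336*sin(x) + 32)/(7*sin(x)^3 - 2*sin(x)^2 + 8)^3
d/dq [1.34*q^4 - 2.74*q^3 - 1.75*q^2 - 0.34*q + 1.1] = 5.36*q^3 - 8.22*q^2 - 3.5*q - 0.34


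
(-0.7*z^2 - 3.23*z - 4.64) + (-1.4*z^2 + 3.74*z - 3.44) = -2.1*z^2 + 0.51*z - 8.08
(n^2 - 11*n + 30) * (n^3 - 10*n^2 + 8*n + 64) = n^5 - 21*n^4 + 148*n^3 - 324*n^2 - 464*n + 1920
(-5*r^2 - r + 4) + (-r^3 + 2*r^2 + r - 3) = -r^3 - 3*r^2 + 1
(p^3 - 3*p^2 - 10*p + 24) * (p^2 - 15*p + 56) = p^5 - 18*p^4 + 91*p^3 + 6*p^2 - 920*p + 1344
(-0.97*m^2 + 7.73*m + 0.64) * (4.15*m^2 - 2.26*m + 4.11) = -4.0255*m^4 + 34.2717*m^3 - 18.8005*m^2 + 30.3239*m + 2.6304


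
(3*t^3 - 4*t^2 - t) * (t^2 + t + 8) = 3*t^5 - t^4 + 19*t^3 - 33*t^2 - 8*t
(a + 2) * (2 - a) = 4 - a^2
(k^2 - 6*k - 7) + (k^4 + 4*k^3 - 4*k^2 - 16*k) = k^4 + 4*k^3 - 3*k^2 - 22*k - 7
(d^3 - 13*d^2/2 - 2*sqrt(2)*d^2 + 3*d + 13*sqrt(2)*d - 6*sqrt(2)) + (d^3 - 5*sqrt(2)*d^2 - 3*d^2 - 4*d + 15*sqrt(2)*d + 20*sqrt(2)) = 2*d^3 - 7*sqrt(2)*d^2 - 19*d^2/2 - d + 28*sqrt(2)*d + 14*sqrt(2)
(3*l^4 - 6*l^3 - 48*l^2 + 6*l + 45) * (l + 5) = 3*l^5 + 9*l^4 - 78*l^3 - 234*l^2 + 75*l + 225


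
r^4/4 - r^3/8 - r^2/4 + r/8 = r*(r/4 + 1/4)*(r - 1)*(r - 1/2)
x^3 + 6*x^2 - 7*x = x*(x - 1)*(x + 7)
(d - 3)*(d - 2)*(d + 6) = d^3 + d^2 - 24*d + 36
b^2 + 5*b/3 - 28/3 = (b - 7/3)*(b + 4)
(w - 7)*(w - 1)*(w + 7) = w^3 - w^2 - 49*w + 49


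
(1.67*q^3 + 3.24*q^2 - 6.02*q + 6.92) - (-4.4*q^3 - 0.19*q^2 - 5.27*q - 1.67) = 6.07*q^3 + 3.43*q^2 - 0.75*q + 8.59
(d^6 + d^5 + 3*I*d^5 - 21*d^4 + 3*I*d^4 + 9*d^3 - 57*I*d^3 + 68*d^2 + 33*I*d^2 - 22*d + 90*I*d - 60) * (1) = d^6 + d^5 + 3*I*d^5 - 21*d^4 + 3*I*d^4 + 9*d^3 - 57*I*d^3 + 68*d^2 + 33*I*d^2 - 22*d + 90*I*d - 60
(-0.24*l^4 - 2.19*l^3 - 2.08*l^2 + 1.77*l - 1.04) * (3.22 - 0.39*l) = 0.0936*l^5 + 0.0812999999999999*l^4 - 6.2406*l^3 - 7.3879*l^2 + 6.105*l - 3.3488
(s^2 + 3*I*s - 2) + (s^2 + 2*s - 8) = 2*s^2 + 2*s + 3*I*s - 10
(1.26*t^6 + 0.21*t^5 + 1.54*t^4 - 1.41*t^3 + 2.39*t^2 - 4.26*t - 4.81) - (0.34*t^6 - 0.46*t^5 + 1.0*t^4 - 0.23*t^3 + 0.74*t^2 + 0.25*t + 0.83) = 0.92*t^6 + 0.67*t^5 + 0.54*t^4 - 1.18*t^3 + 1.65*t^2 - 4.51*t - 5.64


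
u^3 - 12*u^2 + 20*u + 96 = (u - 8)*(u - 6)*(u + 2)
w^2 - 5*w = w*(w - 5)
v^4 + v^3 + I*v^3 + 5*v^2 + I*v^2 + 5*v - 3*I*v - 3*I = (v + 1)*(v - I)^2*(v + 3*I)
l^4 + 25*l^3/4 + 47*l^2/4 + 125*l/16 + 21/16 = (l + 1/4)*(l + 1)*(l + 3/2)*(l + 7/2)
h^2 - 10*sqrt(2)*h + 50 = (h - 5*sqrt(2))^2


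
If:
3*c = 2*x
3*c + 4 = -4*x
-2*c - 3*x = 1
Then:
No Solution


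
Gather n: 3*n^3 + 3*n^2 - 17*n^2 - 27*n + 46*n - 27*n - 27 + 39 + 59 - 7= 3*n^3 - 14*n^2 - 8*n + 64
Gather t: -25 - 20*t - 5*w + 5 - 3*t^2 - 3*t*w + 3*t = -3*t^2 + t*(-3*w - 17) - 5*w - 20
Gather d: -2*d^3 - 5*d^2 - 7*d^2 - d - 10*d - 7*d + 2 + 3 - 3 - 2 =-2*d^3 - 12*d^2 - 18*d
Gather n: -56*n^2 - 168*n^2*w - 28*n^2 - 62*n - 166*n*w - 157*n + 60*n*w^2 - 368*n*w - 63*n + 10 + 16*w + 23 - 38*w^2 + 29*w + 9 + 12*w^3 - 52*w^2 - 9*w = n^2*(-168*w - 84) + n*(60*w^2 - 534*w - 282) + 12*w^3 - 90*w^2 + 36*w + 42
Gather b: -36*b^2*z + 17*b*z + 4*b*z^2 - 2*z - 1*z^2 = -36*b^2*z + b*(4*z^2 + 17*z) - z^2 - 2*z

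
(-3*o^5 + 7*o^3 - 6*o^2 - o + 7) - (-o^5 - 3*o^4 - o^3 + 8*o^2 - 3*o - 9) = -2*o^5 + 3*o^4 + 8*o^3 - 14*o^2 + 2*o + 16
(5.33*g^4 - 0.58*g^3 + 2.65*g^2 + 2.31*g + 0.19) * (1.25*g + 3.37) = 6.6625*g^5 + 17.2371*g^4 + 1.3579*g^3 + 11.818*g^2 + 8.0222*g + 0.6403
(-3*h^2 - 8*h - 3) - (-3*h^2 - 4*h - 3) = -4*h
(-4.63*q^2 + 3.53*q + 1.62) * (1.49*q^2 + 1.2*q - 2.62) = -6.8987*q^4 - 0.2963*q^3 + 18.7804*q^2 - 7.3046*q - 4.2444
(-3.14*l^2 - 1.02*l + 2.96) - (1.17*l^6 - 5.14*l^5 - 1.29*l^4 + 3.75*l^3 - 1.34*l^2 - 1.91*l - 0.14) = -1.17*l^6 + 5.14*l^5 + 1.29*l^4 - 3.75*l^3 - 1.8*l^2 + 0.89*l + 3.1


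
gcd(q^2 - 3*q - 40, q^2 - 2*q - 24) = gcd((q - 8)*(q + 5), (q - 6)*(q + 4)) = 1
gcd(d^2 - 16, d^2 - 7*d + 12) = d - 4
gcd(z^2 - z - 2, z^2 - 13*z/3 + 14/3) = z - 2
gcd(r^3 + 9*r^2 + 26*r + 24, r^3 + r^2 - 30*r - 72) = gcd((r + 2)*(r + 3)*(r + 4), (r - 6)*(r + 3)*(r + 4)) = r^2 + 7*r + 12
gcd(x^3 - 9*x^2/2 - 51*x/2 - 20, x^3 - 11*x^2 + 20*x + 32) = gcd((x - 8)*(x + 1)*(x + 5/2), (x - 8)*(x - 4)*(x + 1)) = x^2 - 7*x - 8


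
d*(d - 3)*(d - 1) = d^3 - 4*d^2 + 3*d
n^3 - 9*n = n*(n - 3)*(n + 3)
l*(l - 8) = l^2 - 8*l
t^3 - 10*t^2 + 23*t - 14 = (t - 7)*(t - 2)*(t - 1)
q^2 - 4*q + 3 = (q - 3)*(q - 1)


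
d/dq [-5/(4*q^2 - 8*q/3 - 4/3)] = 15*(3*q - 1)/(2*(-3*q^2 + 2*q + 1)^2)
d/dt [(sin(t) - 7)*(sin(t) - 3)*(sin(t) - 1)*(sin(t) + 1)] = 2*(2*sin(t)^3 - 15*sin(t)^2 + 20*sin(t) + 5)*cos(t)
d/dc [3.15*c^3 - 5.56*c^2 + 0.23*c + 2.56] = 9.45*c^2 - 11.12*c + 0.23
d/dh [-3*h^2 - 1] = -6*h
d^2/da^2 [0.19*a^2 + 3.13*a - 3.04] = 0.380000000000000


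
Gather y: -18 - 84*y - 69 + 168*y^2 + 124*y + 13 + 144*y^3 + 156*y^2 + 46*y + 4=144*y^3 + 324*y^2 + 86*y - 70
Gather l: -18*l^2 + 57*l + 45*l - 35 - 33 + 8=-18*l^2 + 102*l - 60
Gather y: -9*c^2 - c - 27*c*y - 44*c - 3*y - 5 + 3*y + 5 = -9*c^2 - 27*c*y - 45*c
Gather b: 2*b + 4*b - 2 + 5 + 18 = 6*b + 21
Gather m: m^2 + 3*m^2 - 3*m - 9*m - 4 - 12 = 4*m^2 - 12*m - 16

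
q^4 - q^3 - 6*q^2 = q^2*(q - 3)*(q + 2)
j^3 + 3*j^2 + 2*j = j*(j + 1)*(j + 2)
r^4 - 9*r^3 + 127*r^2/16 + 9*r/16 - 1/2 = (r - 8)*(r - 1)*(r - 1/4)*(r + 1/4)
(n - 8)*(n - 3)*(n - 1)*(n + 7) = n^4 - 5*n^3 - 49*n^2 + 221*n - 168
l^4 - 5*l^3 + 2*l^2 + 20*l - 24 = (l - 3)*(l - 2)^2*(l + 2)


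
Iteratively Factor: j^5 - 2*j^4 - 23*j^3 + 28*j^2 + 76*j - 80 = (j + 4)*(j^4 - 6*j^3 + j^2 + 24*j - 20) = (j - 5)*(j + 4)*(j^3 - j^2 - 4*j + 4) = (j - 5)*(j - 1)*(j + 4)*(j^2 - 4) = (j - 5)*(j - 1)*(j + 2)*(j + 4)*(j - 2)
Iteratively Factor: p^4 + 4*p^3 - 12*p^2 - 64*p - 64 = (p - 4)*(p^3 + 8*p^2 + 20*p + 16) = (p - 4)*(p + 4)*(p^2 + 4*p + 4) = (p - 4)*(p + 2)*(p + 4)*(p + 2)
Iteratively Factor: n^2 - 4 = (n - 2)*(n + 2)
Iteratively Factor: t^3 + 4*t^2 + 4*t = (t)*(t^2 + 4*t + 4) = t*(t + 2)*(t + 2)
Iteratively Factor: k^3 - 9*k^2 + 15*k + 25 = (k - 5)*(k^2 - 4*k - 5) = (k - 5)*(k + 1)*(k - 5)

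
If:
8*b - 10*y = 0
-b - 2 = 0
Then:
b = -2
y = -8/5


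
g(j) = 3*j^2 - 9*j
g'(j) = 6*j - 9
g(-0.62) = 6.73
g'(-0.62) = -12.72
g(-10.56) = 429.58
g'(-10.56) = -72.36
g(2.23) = -5.15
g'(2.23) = 4.38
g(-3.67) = 73.44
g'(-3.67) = -31.02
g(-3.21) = 59.80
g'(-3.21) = -28.26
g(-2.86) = 50.28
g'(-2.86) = -26.16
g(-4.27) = 93.13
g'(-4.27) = -34.62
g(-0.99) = 11.85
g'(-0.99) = -14.94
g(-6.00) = 162.00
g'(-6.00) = -45.00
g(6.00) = 54.00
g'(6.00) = 27.00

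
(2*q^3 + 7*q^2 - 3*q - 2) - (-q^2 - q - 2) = 2*q^3 + 8*q^2 - 2*q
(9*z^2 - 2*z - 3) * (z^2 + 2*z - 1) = 9*z^4 + 16*z^3 - 16*z^2 - 4*z + 3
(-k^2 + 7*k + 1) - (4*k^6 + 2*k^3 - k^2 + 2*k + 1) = -4*k^6 - 2*k^3 + 5*k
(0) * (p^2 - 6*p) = 0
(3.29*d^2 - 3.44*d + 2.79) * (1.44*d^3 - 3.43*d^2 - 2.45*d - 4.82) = 4.7376*d^5 - 16.2383*d^4 + 7.7563*d^3 - 16.9995*d^2 + 9.7453*d - 13.4478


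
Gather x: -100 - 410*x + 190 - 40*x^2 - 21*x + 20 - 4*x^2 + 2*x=-44*x^2 - 429*x + 110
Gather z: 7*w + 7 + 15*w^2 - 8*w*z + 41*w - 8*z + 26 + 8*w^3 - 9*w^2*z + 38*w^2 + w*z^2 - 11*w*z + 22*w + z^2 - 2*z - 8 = 8*w^3 + 53*w^2 + 70*w + z^2*(w + 1) + z*(-9*w^2 - 19*w - 10) + 25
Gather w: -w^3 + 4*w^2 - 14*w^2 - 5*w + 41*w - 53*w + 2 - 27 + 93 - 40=-w^3 - 10*w^2 - 17*w + 28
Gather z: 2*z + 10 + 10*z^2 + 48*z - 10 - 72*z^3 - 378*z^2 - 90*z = -72*z^3 - 368*z^2 - 40*z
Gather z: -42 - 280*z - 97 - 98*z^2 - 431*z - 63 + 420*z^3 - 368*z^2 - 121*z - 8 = 420*z^3 - 466*z^2 - 832*z - 210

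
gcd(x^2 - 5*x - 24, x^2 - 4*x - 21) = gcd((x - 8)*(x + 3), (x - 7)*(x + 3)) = x + 3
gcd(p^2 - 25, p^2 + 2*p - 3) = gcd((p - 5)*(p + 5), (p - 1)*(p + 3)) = 1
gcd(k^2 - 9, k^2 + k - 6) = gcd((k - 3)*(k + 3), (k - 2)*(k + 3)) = k + 3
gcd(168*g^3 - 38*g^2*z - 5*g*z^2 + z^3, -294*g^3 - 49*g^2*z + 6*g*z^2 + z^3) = -42*g^2 - g*z + z^2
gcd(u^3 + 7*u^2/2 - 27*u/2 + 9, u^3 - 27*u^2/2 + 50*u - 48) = u - 3/2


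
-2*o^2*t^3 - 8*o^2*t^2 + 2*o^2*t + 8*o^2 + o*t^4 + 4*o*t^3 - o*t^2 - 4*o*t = (-2*o + t)*(t - 1)*(t + 4)*(o*t + o)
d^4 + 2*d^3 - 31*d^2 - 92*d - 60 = (d - 6)*(d + 1)*(d + 2)*(d + 5)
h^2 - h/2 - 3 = (h - 2)*(h + 3/2)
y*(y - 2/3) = y^2 - 2*y/3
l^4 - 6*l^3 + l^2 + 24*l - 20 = (l - 5)*(l - 2)*(l - 1)*(l + 2)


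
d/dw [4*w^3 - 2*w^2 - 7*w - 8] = 12*w^2 - 4*w - 7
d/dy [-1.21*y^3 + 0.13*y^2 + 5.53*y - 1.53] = -3.63*y^2 + 0.26*y + 5.53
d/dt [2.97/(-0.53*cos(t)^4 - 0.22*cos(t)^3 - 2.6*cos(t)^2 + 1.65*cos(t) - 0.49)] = (-6.2964*cos(t)^3 - 1.9602*cos(t)^2 - 15.444*cos(t) + 4.9005)*sin(t)/(0.53*cos(t)^4 + 0.22*cos(t)^3 + 2.6*cos(t)^2 - 1.65*cos(t) + 0.49)^2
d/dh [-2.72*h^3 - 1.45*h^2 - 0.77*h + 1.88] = -8.16*h^2 - 2.9*h - 0.77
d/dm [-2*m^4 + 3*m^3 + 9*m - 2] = -8*m^3 + 9*m^2 + 9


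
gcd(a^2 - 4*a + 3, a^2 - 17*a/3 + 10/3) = 1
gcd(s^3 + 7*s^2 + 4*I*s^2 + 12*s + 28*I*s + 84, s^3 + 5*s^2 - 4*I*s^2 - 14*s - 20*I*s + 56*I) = s + 7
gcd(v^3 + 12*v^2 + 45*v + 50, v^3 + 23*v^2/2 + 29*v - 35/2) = v + 5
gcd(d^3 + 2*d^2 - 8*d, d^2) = d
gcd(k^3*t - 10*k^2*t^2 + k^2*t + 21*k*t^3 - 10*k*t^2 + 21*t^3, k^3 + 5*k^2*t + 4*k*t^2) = 1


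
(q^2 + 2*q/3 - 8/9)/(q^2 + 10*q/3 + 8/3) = (q - 2/3)/(q + 2)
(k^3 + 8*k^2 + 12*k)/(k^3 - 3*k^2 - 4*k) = (k^2 + 8*k + 12)/(k^2 - 3*k - 4)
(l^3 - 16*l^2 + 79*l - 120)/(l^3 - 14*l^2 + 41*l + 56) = (l^2 - 8*l + 15)/(l^2 - 6*l - 7)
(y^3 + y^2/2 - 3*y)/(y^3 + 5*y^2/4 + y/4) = 2*(2*y^2 + y - 6)/(4*y^2 + 5*y + 1)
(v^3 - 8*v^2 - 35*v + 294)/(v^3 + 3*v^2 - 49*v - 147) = (v^2 - v - 42)/(v^2 + 10*v + 21)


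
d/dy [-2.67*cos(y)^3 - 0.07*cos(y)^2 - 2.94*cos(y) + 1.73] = (8.01*cos(y)^2 + 0.14*cos(y) + 2.94)*sin(y)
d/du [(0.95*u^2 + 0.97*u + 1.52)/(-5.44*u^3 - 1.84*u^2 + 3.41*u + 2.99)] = (5.168*u^4 + 10.5536*u^3 + 29.8307*u^2 + 11.2746*u - 2.2829)/(29.5936*u^6 + 20.0192*u^5 - 33.7152*u^4 - 45.08*u^3 + 0.6249*u^2 + 20.3918*u + 8.9401)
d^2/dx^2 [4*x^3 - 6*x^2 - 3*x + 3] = 24*x - 12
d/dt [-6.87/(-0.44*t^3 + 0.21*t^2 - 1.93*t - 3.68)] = (-9.0684*t^2 + 2.8854*t - 13.2591)/(0.44*t^3 - 0.21*t^2 + 1.93*t + 3.68)^2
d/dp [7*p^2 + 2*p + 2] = 14*p + 2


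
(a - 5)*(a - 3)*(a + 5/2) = a^3 - 11*a^2/2 - 5*a + 75/2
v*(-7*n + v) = -7*n*v + v^2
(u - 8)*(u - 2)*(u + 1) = u^3 - 9*u^2 + 6*u + 16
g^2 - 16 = (g - 4)*(g + 4)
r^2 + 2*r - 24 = (r - 4)*(r + 6)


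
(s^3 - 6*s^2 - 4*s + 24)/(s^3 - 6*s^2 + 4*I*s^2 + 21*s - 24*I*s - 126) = (s^2 - 4)/(s^2 + 4*I*s + 21)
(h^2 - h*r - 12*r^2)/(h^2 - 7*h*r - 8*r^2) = (-h^2 + h*r + 12*r^2)/(-h^2 + 7*h*r + 8*r^2)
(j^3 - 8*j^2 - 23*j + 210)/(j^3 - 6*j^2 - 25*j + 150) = (j - 7)/(j - 5)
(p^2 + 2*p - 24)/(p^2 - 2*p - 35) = (-p^2 - 2*p + 24)/(-p^2 + 2*p + 35)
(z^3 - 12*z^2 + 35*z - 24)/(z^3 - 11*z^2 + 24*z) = (z - 1)/z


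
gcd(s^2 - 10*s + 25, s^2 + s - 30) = s - 5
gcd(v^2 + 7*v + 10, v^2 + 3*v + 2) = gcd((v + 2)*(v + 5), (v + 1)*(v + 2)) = v + 2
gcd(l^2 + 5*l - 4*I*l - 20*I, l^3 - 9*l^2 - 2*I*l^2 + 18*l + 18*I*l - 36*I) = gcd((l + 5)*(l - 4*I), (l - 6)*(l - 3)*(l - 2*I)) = 1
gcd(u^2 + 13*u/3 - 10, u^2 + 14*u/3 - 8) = u + 6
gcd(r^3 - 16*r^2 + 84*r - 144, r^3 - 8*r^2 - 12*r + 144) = r^2 - 12*r + 36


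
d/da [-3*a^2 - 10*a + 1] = -6*a - 10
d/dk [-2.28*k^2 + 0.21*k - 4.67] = 0.21 - 4.56*k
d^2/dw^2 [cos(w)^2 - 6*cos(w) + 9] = 6*cos(w) - 2*cos(2*w)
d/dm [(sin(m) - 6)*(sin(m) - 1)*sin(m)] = (3*sin(m)^2 - 14*sin(m) + 6)*cos(m)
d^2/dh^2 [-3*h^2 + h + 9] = -6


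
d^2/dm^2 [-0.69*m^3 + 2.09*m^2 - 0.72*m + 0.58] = 4.18 - 4.14*m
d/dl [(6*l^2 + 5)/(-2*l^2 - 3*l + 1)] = (-18*l^2 + 32*l + 15)/(4*l^4 + 12*l^3 + 5*l^2 - 6*l + 1)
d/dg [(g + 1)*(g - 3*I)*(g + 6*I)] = 3*g^2 + g*(2 + 6*I) + 18 + 3*I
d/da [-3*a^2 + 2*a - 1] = 2 - 6*a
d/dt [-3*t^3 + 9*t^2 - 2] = 9*t*(2 - t)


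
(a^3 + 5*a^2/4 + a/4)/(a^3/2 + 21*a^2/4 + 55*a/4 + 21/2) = a*(4*a^2 + 5*a + 1)/(2*a^3 + 21*a^2 + 55*a + 42)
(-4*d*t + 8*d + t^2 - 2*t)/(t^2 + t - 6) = (-4*d + t)/(t + 3)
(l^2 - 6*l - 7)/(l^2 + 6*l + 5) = (l - 7)/(l + 5)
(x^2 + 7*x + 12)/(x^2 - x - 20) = (x + 3)/(x - 5)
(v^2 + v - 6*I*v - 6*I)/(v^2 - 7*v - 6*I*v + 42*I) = (v + 1)/(v - 7)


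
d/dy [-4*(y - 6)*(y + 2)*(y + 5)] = -12*y^2 - 8*y + 128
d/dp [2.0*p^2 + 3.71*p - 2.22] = 4.0*p + 3.71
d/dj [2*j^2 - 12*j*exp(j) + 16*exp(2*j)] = -12*j*exp(j) + 4*j + 32*exp(2*j) - 12*exp(j)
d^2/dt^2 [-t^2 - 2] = -2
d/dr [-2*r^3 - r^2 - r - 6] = -6*r^2 - 2*r - 1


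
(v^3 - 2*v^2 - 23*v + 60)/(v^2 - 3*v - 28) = (-v^3 + 2*v^2 + 23*v - 60)/(-v^2 + 3*v + 28)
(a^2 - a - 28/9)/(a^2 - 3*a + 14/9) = (3*a + 4)/(3*a - 2)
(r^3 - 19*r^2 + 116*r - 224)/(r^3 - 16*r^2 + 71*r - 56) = (r - 4)/(r - 1)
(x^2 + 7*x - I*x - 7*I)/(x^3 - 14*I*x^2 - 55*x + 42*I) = (x + 7)/(x^2 - 13*I*x - 42)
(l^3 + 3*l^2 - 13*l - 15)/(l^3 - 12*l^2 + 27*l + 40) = (l^2 + 2*l - 15)/(l^2 - 13*l + 40)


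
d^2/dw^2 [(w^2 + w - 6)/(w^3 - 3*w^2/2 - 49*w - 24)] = 4*(4*w^6 + 12*w^5 + 426*w^4 + 871*w^3 + 3510*w^2 - 7452*w - 59160)/(8*w^9 - 36*w^8 - 1122*w^7 + 2925*w^6 + 56706*w^5 - 31284*w^4 - 1012040*w^3 - 1403712*w^2 - 677376*w - 110592)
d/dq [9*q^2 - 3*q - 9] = 18*q - 3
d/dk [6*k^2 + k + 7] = 12*k + 1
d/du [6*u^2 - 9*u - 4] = 12*u - 9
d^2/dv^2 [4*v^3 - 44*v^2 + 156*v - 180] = 24*v - 88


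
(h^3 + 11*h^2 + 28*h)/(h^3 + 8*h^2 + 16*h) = (h + 7)/(h + 4)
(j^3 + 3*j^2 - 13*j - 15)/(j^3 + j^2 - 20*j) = (j^2 - 2*j - 3)/(j*(j - 4))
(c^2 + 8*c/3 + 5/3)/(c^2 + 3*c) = (3*c^2 + 8*c + 5)/(3*c*(c + 3))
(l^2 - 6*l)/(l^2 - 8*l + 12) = l/(l - 2)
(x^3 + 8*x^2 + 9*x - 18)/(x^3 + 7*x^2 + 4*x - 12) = (x + 3)/(x + 2)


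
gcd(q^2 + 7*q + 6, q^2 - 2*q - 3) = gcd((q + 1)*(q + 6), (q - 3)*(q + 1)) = q + 1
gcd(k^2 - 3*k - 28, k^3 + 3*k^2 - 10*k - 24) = k + 4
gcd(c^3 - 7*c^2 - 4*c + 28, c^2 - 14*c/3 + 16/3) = c - 2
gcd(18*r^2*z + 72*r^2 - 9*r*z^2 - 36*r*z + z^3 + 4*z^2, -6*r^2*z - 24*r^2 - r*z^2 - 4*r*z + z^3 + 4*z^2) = -3*r*z - 12*r + z^2 + 4*z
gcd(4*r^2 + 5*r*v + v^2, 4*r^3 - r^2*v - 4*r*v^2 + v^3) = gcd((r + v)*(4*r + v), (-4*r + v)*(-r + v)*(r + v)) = r + v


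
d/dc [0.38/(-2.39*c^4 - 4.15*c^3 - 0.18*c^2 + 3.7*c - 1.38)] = (3.6328*c^3 + 4.731*c^2 + 0.1368*c - 1.406)/(2.39*c^4 + 4.15*c^3 + 0.18*c^2 - 3.7*c + 1.38)^2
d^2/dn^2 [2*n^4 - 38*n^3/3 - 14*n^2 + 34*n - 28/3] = 24*n^2 - 76*n - 28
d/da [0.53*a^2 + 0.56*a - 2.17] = 1.06*a + 0.56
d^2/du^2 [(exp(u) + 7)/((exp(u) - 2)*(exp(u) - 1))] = (exp(4*u) + 31*exp(3*u) - 75*exp(2*u) + 13*exp(u) + 46)*exp(u)/(exp(6*u) - 9*exp(5*u) + 33*exp(4*u) - 63*exp(3*u) + 66*exp(2*u) - 36*exp(u) + 8)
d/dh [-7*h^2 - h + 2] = -14*h - 1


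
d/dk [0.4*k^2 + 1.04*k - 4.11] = 0.8*k + 1.04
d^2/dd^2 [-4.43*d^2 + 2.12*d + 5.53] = -8.86000000000000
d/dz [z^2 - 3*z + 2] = 2*z - 3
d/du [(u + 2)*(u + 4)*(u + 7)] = 3*u^2 + 26*u + 50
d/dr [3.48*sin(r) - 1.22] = 3.48*cos(r)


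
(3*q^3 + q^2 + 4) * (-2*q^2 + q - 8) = -6*q^5 + q^4 - 23*q^3 - 16*q^2 + 4*q - 32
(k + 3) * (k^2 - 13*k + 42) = k^3 - 10*k^2 + 3*k + 126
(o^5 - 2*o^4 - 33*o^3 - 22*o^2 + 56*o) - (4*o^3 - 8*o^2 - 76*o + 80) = o^5 - 2*o^4 - 37*o^3 - 14*o^2 + 132*o - 80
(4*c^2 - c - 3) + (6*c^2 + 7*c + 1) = 10*c^2 + 6*c - 2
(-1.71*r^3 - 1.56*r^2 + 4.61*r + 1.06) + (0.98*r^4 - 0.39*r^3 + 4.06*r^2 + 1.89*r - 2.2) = 0.98*r^4 - 2.1*r^3 + 2.5*r^2 + 6.5*r - 1.14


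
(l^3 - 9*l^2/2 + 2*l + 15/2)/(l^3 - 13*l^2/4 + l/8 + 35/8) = 4*(l - 3)/(4*l - 7)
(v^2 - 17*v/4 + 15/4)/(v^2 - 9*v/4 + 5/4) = (v - 3)/(v - 1)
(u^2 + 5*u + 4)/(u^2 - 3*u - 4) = (u + 4)/(u - 4)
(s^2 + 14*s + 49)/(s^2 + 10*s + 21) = (s + 7)/(s + 3)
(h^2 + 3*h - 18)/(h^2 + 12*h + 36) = (h - 3)/(h + 6)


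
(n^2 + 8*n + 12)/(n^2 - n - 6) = (n + 6)/(n - 3)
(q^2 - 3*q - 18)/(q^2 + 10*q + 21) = (q - 6)/(q + 7)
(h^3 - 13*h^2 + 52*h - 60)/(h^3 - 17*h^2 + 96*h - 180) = (h - 2)/(h - 6)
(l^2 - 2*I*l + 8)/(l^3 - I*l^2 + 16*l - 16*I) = (l + 2*I)/(l^2 + 3*I*l + 4)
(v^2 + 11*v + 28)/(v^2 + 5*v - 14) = (v + 4)/(v - 2)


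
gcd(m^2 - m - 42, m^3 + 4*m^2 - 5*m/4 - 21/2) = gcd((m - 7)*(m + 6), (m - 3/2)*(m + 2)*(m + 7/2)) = 1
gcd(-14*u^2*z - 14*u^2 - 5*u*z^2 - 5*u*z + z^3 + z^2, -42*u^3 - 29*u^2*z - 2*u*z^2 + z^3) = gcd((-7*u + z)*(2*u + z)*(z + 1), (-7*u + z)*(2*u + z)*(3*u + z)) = -14*u^2 - 5*u*z + z^2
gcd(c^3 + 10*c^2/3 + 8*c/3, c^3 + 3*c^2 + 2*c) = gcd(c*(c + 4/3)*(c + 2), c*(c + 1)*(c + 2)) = c^2 + 2*c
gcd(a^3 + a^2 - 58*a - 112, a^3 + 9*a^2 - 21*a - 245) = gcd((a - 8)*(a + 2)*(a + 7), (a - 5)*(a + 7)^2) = a + 7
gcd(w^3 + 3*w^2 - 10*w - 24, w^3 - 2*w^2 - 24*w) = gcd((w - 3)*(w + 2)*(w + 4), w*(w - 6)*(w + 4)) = w + 4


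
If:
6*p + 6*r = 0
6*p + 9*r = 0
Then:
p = 0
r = 0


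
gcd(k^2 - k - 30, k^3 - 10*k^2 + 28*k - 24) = k - 6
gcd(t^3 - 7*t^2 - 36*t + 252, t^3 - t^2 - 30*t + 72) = t + 6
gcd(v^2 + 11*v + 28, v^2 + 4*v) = v + 4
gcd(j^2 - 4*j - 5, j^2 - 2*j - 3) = j + 1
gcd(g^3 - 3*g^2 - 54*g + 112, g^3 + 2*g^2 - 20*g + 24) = g - 2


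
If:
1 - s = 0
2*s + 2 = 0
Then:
No Solution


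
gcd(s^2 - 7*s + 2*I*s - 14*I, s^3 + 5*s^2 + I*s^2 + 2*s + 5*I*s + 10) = s + 2*I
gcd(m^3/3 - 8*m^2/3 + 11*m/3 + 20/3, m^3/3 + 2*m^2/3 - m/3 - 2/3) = m + 1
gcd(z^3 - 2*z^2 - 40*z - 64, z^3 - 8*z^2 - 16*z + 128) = z^2 - 4*z - 32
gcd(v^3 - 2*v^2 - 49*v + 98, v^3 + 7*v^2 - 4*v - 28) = v^2 + 5*v - 14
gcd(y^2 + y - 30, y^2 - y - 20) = y - 5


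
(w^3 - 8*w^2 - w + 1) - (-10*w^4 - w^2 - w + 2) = 10*w^4 + w^3 - 7*w^2 - 1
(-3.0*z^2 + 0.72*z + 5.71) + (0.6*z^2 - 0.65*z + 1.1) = -2.4*z^2 + 0.07*z + 6.81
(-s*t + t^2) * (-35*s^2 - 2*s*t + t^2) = 35*s^3*t - 33*s^2*t^2 - 3*s*t^3 + t^4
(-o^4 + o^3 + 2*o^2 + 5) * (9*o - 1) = -9*o^5 + 10*o^4 + 17*o^3 - 2*o^2 + 45*o - 5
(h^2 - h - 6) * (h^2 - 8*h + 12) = h^4 - 9*h^3 + 14*h^2 + 36*h - 72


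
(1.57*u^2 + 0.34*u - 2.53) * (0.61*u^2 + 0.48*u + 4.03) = 0.9577*u^4 + 0.961*u^3 + 4.947*u^2 + 0.1558*u - 10.1959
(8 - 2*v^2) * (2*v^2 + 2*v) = -4*v^4 - 4*v^3 + 16*v^2 + 16*v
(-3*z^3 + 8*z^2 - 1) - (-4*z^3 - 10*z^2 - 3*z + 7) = z^3 + 18*z^2 + 3*z - 8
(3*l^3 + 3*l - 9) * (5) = 15*l^3 + 15*l - 45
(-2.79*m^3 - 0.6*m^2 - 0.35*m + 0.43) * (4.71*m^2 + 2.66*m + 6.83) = -13.1409*m^5 - 10.2474*m^4 - 22.3002*m^3 - 3.0037*m^2 - 1.2467*m + 2.9369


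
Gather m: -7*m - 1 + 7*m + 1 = 0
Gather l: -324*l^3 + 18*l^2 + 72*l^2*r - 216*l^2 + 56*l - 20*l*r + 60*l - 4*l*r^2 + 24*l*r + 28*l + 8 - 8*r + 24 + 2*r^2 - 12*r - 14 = -324*l^3 + l^2*(72*r - 198) + l*(-4*r^2 + 4*r + 144) + 2*r^2 - 20*r + 18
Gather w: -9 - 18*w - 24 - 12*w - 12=-30*w - 45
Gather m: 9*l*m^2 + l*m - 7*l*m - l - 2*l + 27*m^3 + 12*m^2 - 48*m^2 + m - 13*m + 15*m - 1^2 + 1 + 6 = -3*l + 27*m^3 + m^2*(9*l - 36) + m*(3 - 6*l) + 6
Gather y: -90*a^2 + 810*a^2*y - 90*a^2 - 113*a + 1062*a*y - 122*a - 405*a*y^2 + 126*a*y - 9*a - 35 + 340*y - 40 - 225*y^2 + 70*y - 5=-180*a^2 - 244*a + y^2*(-405*a - 225) + y*(810*a^2 + 1188*a + 410) - 80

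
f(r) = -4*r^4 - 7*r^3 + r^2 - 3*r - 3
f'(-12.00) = 24597.00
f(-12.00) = -70671.00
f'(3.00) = -618.00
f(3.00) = -516.00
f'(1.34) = -76.53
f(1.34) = -34.96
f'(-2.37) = 87.30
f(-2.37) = -23.29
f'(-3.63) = 478.34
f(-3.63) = -338.63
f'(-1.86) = 23.59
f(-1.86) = 3.21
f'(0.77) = -21.22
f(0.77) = -9.32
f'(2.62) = -429.67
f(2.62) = -318.37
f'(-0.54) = -7.68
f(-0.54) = -0.33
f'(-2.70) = 153.44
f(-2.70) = -62.41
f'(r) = -16*r^3 - 21*r^2 + 2*r - 3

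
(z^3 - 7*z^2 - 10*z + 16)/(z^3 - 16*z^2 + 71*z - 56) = (z + 2)/(z - 7)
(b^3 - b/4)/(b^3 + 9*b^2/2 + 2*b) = (b - 1/2)/(b + 4)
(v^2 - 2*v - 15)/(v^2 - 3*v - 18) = (v - 5)/(v - 6)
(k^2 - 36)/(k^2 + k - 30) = (k - 6)/(k - 5)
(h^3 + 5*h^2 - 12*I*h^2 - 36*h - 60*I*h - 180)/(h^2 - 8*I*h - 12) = (h^2 + h*(5 - 6*I) - 30*I)/(h - 2*I)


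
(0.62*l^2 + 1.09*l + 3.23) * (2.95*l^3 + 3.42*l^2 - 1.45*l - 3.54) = 1.829*l^5 + 5.3359*l^4 + 12.3573*l^3 + 7.2713*l^2 - 8.5421*l - 11.4342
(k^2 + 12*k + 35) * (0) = 0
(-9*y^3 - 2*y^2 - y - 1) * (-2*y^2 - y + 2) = 18*y^5 + 13*y^4 - 14*y^3 - y^2 - y - 2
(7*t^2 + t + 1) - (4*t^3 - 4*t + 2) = -4*t^3 + 7*t^2 + 5*t - 1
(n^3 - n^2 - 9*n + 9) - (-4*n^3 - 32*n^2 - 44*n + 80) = 5*n^3 + 31*n^2 + 35*n - 71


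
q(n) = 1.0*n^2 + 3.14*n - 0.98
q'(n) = 2.0*n + 3.14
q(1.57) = 6.41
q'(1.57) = 6.28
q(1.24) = 4.45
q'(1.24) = 5.62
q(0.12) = -0.59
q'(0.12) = 3.38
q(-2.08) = -3.18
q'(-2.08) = -1.02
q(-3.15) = -0.95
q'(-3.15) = -3.16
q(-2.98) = -1.46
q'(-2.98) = -2.82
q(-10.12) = 69.66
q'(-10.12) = -17.10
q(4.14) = 29.16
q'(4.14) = 11.42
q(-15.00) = 176.92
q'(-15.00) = -26.86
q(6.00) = 53.86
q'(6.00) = 15.14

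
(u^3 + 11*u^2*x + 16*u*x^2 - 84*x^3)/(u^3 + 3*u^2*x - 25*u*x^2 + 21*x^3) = (u^2 + 4*u*x - 12*x^2)/(u^2 - 4*u*x + 3*x^2)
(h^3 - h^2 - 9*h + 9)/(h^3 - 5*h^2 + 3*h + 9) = (h^2 + 2*h - 3)/(h^2 - 2*h - 3)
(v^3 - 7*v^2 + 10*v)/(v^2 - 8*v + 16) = v*(v^2 - 7*v + 10)/(v^2 - 8*v + 16)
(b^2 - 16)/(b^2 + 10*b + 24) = (b - 4)/(b + 6)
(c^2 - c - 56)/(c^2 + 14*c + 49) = (c - 8)/(c + 7)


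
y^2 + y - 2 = (y - 1)*(y + 2)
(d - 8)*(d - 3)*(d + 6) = d^3 - 5*d^2 - 42*d + 144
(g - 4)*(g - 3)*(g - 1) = g^3 - 8*g^2 + 19*g - 12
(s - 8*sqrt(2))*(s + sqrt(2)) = s^2 - 7*sqrt(2)*s - 16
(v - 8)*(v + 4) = v^2 - 4*v - 32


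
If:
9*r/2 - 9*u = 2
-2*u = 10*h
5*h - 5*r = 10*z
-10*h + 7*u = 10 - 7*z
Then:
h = -16/9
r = 164/9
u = 80/9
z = -10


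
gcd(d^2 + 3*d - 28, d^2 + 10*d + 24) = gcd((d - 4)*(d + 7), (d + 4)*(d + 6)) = 1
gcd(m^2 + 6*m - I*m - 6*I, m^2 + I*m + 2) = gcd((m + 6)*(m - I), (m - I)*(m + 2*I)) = m - I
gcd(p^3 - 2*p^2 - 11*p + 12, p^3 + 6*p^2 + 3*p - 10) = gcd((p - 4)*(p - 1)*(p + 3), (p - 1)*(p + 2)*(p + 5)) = p - 1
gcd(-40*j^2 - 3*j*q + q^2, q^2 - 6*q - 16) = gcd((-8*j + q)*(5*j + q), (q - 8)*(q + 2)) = 1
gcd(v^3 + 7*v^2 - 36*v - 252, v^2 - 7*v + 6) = v - 6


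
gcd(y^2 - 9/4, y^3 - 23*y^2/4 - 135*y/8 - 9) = y + 3/2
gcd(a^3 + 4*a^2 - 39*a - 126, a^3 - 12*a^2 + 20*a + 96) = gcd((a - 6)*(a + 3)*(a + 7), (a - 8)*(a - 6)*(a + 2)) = a - 6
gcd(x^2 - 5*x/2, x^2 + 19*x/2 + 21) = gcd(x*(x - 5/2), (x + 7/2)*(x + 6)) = 1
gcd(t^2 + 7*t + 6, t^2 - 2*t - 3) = t + 1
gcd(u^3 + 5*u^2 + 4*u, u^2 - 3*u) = u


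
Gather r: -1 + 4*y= 4*y - 1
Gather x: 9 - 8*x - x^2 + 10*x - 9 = -x^2 + 2*x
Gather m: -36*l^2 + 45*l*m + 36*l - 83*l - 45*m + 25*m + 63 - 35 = -36*l^2 - 47*l + m*(45*l - 20) + 28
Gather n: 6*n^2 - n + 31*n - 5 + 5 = 6*n^2 + 30*n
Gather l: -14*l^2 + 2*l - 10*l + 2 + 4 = -14*l^2 - 8*l + 6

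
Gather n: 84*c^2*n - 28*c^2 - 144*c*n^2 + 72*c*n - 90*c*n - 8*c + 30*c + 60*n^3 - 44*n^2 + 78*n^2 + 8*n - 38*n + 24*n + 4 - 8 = -28*c^2 + 22*c + 60*n^3 + n^2*(34 - 144*c) + n*(84*c^2 - 18*c - 6) - 4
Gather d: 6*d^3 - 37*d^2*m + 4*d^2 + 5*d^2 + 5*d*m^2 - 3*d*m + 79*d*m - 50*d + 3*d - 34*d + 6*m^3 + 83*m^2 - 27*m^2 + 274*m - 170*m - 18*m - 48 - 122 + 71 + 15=6*d^3 + d^2*(9 - 37*m) + d*(5*m^2 + 76*m - 81) + 6*m^3 + 56*m^2 + 86*m - 84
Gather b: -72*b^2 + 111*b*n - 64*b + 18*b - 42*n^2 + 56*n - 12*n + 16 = -72*b^2 + b*(111*n - 46) - 42*n^2 + 44*n + 16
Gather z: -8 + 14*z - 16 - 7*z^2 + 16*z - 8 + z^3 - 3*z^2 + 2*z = z^3 - 10*z^2 + 32*z - 32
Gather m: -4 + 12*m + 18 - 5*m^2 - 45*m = -5*m^2 - 33*m + 14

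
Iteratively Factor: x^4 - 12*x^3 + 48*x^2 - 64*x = (x)*(x^3 - 12*x^2 + 48*x - 64) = x*(x - 4)*(x^2 - 8*x + 16) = x*(x - 4)^2*(x - 4)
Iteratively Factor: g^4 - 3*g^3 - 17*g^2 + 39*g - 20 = (g - 1)*(g^3 - 2*g^2 - 19*g + 20) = (g - 1)^2*(g^2 - g - 20) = (g - 5)*(g - 1)^2*(g + 4)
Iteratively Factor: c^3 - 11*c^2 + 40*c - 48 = (c - 3)*(c^2 - 8*c + 16) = (c - 4)*(c - 3)*(c - 4)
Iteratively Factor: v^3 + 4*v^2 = (v)*(v^2 + 4*v) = v^2*(v + 4)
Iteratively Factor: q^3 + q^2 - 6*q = (q + 3)*(q^2 - 2*q) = (q - 2)*(q + 3)*(q)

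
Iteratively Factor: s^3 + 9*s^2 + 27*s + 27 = (s + 3)*(s^2 + 6*s + 9) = (s + 3)^2*(s + 3)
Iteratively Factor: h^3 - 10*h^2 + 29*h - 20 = (h - 4)*(h^2 - 6*h + 5) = (h - 5)*(h - 4)*(h - 1)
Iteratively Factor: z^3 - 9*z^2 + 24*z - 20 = (z - 5)*(z^2 - 4*z + 4) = (z - 5)*(z - 2)*(z - 2)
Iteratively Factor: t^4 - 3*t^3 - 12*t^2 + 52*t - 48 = (t - 2)*(t^3 - t^2 - 14*t + 24) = (t - 2)^2*(t^2 + t - 12) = (t - 3)*(t - 2)^2*(t + 4)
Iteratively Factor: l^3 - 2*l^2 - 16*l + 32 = (l - 4)*(l^2 + 2*l - 8) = (l - 4)*(l - 2)*(l + 4)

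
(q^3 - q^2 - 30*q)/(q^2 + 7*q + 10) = q*(q - 6)/(q + 2)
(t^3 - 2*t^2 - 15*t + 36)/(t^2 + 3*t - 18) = (t^2 + t - 12)/(t + 6)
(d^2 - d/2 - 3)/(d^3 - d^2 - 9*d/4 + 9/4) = 2*(d - 2)/(2*d^2 - 5*d + 3)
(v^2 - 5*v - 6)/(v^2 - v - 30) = (v + 1)/(v + 5)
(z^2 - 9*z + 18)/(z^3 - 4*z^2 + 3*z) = (z - 6)/(z*(z - 1))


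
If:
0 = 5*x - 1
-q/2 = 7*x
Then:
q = -14/5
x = 1/5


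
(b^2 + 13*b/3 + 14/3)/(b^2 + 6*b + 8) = (b + 7/3)/(b + 4)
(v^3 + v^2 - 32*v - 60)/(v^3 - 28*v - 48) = (v + 5)/(v + 4)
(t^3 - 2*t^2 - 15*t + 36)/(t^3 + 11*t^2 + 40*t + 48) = (t^2 - 6*t + 9)/(t^2 + 7*t + 12)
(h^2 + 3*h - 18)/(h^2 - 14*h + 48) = (h^2 + 3*h - 18)/(h^2 - 14*h + 48)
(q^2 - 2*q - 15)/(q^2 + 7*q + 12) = (q - 5)/(q + 4)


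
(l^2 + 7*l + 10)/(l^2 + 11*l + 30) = (l + 2)/(l + 6)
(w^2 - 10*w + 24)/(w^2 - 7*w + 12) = (w - 6)/(w - 3)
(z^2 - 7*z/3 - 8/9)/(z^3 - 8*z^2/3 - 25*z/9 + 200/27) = 3*(3*z + 1)/(9*z^2 - 25)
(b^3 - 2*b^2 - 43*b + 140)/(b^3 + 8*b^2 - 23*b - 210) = (b - 4)/(b + 6)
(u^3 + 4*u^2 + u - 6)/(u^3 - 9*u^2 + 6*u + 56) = (u^2 + 2*u - 3)/(u^2 - 11*u + 28)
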